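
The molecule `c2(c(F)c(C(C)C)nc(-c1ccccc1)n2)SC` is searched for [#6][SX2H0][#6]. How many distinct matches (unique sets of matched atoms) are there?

[#6][SX2H0][#6] is the SMARTS for a thioether: an aliphatic sulfur bridging two carbons with no H on the sulfur.
Exactly one fragment in the molecule meets all constraints, giving 1 match.

1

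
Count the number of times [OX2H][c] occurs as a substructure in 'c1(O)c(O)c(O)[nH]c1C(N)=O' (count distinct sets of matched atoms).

[OX2H][c] is the SMARTS for a phenol: a hydroxyl oxygen attached to an aromatic carbon.
The molecule carries 3 separate instances of a hydroxyl group (-OH) meeting every constraint; each maps to a distinct set of atoms, giving 3 matches.

3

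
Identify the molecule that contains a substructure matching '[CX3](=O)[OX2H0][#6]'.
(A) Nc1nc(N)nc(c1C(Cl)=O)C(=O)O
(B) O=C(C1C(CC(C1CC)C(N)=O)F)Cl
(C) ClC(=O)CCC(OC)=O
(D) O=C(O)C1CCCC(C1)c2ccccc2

[CX3](=O)[OX2H0][#6] describes a carbonyl carbon bonded to an oxygen that is itself bonded to carbon (no H on that O) (an ester).
(A) has a carboxylic acid group (-C(=O)OH) but the singly-bonded O carries H (OX2H1, not H0).
(B) has a primary amide (-C(=O)NH2) but the carbonyl is bonded to N, not to an O-C linkage.
(C) contains a methyl-ester group (-C(=O)OCH3), which satisfies every atom and bond constraint.
(D) has a carboxylic acid group (-C(=O)OH) but the singly-bonded O carries H (OX2H1, not H0).
So the answer is (C).

C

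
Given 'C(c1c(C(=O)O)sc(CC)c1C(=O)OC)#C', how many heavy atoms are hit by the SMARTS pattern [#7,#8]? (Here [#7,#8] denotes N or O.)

4

The query [#7,#8] means: nitrogen or oxygen (comma = OR).
Check the 16 heavy atoms by environment: 1× s (aromatic) → no; 4× c (aromatic) → no; 7× C → no; 4× O → match.
That gives 4 matching atoms.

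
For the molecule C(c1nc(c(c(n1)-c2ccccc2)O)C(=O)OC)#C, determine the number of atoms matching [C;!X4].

3

Check the 19 heavy atoms by environment: 2× n (aromatic, X2) → no; 10× c (aromatic, X3) → no; 2× O (X2) → no; 1× C (X3) → match; 1× O (X1) → no; 1× C (X4) → no; 2× C (X2) → match.
Summing the matching environments: 1 + 2 = 3 matching atoms.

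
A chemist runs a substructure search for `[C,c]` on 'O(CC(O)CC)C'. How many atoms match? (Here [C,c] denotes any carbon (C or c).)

5

The query [C,c] means: comma = OR; matches aliphatic or aromatic carbon — same as #6.
Check the 7 heavy atoms by environment: 5× C → match; 2× O → no.
That gives 5 matching atoms.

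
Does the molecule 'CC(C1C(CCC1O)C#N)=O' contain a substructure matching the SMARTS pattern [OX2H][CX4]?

Yes

The pattern [OX2H][CX4] describes a hydroxyl oxygen bound to an sp3 (X4) carbon — an aliphatic alcohol.
The molecule carries a hydroxyl group (-OH), whose atoms satisfy every constraint of the query, so the pattern matches.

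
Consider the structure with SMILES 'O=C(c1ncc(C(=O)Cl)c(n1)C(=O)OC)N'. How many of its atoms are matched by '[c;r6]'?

4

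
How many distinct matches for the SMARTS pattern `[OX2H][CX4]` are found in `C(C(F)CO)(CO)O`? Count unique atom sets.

3

[OX2H][CX4] is the SMARTS for an aliphatic alcohol: a hydroxyl oxygen bound to an sp3 (X4) carbon.
The molecule carries 3 separate instances of a hydroxyl group (-OH) meeting every constraint; each maps to a distinct set of atoms, giving 3 matches.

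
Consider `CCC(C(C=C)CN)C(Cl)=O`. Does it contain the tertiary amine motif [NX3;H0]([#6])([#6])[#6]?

The pattern [NX3;H0]([#6])([#6])[#6] describes a trivalent nitrogen with no H, bonded to three carbons — a tertiary amine.
The closest candidate here is a primary amino group (-NH2), but the nitrogen has H2, not H0 with three carbons. No other fragment satisfies the full query, so there is no match.

No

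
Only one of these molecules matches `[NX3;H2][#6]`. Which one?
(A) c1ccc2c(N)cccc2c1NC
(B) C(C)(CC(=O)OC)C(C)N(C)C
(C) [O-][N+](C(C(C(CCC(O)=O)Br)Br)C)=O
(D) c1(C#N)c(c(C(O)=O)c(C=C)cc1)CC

[NX3;H2][#6] describes a trivalent nitrogen with two H attached to carbon (a primary amine).
(A) contains a primary amino group (-NH2), which satisfies every atom and bond constraint.
(B) has a dimethylamino group (-N(CH3)2) but the nitrogen has H0, not H2.
(C) has a nitro group (-[N+](=O)[O-]) but the nitrogen is [N+] with no H, not NX3H2.
(D) has a nitrile (-C#N) but the nitrogen is NX1 (triple-bonded), not NX3 with two H.
So the answer is (A).

A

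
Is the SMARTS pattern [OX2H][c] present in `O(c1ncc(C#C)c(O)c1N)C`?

Yes

The pattern [OX2H][c] describes a hydroxyl oxygen attached to an aromatic carbon — a phenol.
The molecule carries a hydroxyl group (-OH), whose atoms satisfy every constraint of the query, so the pattern matches.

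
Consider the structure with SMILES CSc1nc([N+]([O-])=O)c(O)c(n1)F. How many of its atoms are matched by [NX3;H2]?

0

The query [NX3;H2] means: aliphatic N with 3 total connections, two of them H — an -NH2 nitrogen (amine or amide).
Check the 13 heavy atoms by environment: 2× n (aromatic, H0, X2) → no; 4× c (aromatic, H0, X3) → no; 1× N (charge +1, H0, X3) → no; 1× O (charge -1, H0, X1) → no; 1× O (H0, X1) → no; 1× O (H1, X2) → no; 1× F (H0, X1) → no; 1× S (H0, X2) → no; 1× C (H3, X4) → no.
No environment satisfies the query, so 0 matching atoms.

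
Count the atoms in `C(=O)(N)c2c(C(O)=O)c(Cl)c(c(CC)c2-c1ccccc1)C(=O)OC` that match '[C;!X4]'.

3

The query [C;!X4] means: aliphatic carbon that does not have four total connections.
Check the 25 heavy atoms by environment: 12× c (aromatic, X3) → no; 3× C (X3) → match; 3× O (X1) → no; 2× O (X2) → no; 3× C (X4) → no; 1× Cl (X1) → no; 1× N (X3) → no.
That gives 3 matching atoms.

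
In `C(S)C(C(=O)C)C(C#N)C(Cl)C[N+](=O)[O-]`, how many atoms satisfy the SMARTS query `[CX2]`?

The query [CX2] means: C with X2: aliphatic carbon with exactly 2 total connections.
Check the 15 heavy atoms by environment: 6× C (X4) → no; 1× C (X2) → match; 1× N (X1) → no; 1× Cl (X1) → no; 1× N (charge +1, X3) → no; 1× O (charge -1, X1) → no; 2× O (X1) → no; 1× C (X3) → no; 1× S (X2) → no.
That gives 1 matching atom.

1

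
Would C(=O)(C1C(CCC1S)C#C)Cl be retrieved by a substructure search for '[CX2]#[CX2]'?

The pattern [CX2]#[CX2] describes a carbon-carbon triple bond — an alkyne.
The molecule carries an ethynyl group (-C#CH), whose atoms satisfy every constraint of the query, so the pattern matches.

Yes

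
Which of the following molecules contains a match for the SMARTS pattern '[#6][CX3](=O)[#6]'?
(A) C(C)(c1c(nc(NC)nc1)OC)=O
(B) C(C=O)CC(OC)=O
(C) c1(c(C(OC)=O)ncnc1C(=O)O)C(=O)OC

[#6][CX3](=O)[#6] describes a carbonyl carbon (no H) flanked by two carbons (a ketone).
(A) contains an acetyl/ketone group (-C(=O)CH3), which satisfies every atom and bond constraint.
(B) has a methyl-ester group (-C(=O)OCH3) but one neighbour of the carbonyl carbon is O, not C.
(C) has a carboxylic acid group (-C(=O)OH) but one neighbour of the carbonyl carbon is O, not C.
So the answer is (A).

A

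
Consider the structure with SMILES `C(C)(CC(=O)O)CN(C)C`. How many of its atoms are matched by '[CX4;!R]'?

The query [CX4;!R] means: aliphatic carbon with four total connections, not in a ring.
Check the 10 heavy atoms by environment: 6× C (X4, acyclic) → match; 1× C (X3, acyclic) → no; 1× O (X1, acyclic) → no; 1× O (X2, acyclic) → no; 1× N (X3, acyclic) → no.
That gives 6 matching atoms.

6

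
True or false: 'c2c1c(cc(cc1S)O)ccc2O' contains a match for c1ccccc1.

The pattern c1ccccc1 describes six aromatic carbons in a ring — a benzene ring.
The required atom environment is present in the molecule, so the pattern matches.

True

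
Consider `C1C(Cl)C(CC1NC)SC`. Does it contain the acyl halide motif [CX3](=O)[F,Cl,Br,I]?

No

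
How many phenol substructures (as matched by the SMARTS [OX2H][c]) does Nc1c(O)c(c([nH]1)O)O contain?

[OX2H][c] is the SMARTS for a phenol: a hydroxyl oxygen attached to an aromatic carbon.
The molecule carries 3 separate instances of a hydroxyl group (-OH) meeting every constraint; each maps to a distinct set of atoms, giving 3 matches.

3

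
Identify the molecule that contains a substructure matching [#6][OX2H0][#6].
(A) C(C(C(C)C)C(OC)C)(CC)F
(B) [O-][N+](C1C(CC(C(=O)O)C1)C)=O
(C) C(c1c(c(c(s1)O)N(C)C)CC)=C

[#6][OX2H0][#6] describes an aliphatic oxygen bridging two carbons with no H on the oxygen (an ether).
(A) contains a methoxy ether (-OCH3), which satisfies every atom and bond constraint.
(B) has a carboxylic acid group (-C(=O)OH) but the -OH oxygen has H1; the =O is OX1, not OX2.
(C) has a hydroxyl group (-OH) but the oxygen has H1, not H0 bridging two carbons.
So the answer is (A).

A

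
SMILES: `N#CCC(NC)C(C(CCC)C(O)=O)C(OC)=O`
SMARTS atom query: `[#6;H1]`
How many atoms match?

3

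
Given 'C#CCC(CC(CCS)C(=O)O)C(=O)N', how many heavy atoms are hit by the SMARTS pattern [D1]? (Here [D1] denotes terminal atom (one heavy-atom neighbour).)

6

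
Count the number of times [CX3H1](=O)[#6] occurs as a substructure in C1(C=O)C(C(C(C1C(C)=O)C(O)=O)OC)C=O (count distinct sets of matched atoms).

2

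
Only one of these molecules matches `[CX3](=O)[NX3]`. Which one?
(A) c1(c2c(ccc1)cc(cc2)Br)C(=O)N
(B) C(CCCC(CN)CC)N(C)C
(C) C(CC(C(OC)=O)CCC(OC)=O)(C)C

A

[CX3](=O)[NX3] describes a carbonyl carbon bonded to a trivalent nitrogen (an amide).
(A) contains a primary amide (-C(=O)NH2), which satisfies every atom and bond constraint.
(B) has a primary amino group (-NH2) but the -NH2 is not attached to a carbonyl carbon.
(C) has a methyl-ester group (-C(=O)OCH3) but the carbonyl is bonded to O, not to an NX3 nitrogen.
So the answer is (A).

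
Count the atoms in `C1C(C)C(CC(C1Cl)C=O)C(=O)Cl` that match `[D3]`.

5

Check the 13 heavy atoms by environment: 5× C (D3) → match; 3× C (D2) → no; 1× C (D1) → no; 2× Cl (D1) → no; 2× O (D1) → no.
That gives 5 matching atoms.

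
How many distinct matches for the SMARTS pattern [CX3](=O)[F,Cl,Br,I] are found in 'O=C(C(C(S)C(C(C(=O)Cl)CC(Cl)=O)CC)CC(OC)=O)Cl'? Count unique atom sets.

[CX3](=O)[F,Cl,Br,I] is the SMARTS for an acyl halide: a carbonyl carbon bonded to a halogen.
The molecule carries 3 separate instances of an acyl chloride (-C(=O)Cl) meeting every constraint; each maps to a distinct set of atoms, giving 3 matches.

3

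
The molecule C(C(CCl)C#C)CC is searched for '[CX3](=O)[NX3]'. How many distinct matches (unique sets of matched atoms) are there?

0

[CX3](=O)[NX3] is the SMARTS for an amide: a carbonyl carbon bonded to a trivalent nitrogen.
No fragment in the molecule satisfies every constraint, giving 0 matches.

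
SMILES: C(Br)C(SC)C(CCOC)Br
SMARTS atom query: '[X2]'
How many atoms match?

Check the 11 heavy atoms by environment: 7× C (X4) → no; 2× Br (X1) → no; 1× S (X2) → match; 1× O (X2) → match.
Summing the matching environments: 1 + 1 = 2 matching atoms.

2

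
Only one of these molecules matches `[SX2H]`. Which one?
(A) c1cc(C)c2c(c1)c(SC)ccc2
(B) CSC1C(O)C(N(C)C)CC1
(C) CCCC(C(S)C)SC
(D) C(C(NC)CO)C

[SX2H] describes an aliphatic sulfur with two connections, one being H (a thiol).
(A) has a methylthio ether (-SCH3) but the sulfur has H0 (bonded to two carbons), not H1.
(B) has a methylthio ether (-SCH3) but the sulfur has H0 (bonded to two carbons), not H1.
(C) contains a thiol (-SH), which satisfies every atom and bond constraint.
(D) has a hydroxyl group (-OH) but it is an -OH, not an -SH.
So the answer is (C).

C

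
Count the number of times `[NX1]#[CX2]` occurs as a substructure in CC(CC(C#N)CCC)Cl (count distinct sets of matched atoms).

1

[NX1]#[CX2] is the SMARTS for a nitrile: a nitrogen triple-bonded to a two-connected carbon.
Exactly one fragment in the molecule meets all constraints, giving 1 match.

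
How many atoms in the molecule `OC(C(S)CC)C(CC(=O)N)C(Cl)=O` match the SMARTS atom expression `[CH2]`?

Check the 14 heavy atoms by environment: 2× C (H2) → match; 3× C (H1) → no; 1× C (H3) → no; 1× O (H1) → no; 1× S (H1) → no; 2× C (H0) → no; 2× O (H0) → no; 1× Cl (H0) → no; 1× N (H2) → no.
That gives 2 matching atoms.

2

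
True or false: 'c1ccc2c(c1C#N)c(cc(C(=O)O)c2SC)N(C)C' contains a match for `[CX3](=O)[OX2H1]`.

True

The pattern [CX3](=O)[OX2H1] describes an sp2 carbon double-bonded to O and single-bonded to an -OH oxygen — a carboxylic acid.
The molecule carries a carboxylic acid group (-C(=O)OH), whose atoms satisfy every constraint of the query, so the pattern matches.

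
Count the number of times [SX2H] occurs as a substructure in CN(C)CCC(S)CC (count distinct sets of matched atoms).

1

[SX2H] is the SMARTS for a thiol: an aliphatic sulfur with two connections, one being H.
Exactly one fragment in the molecule meets all constraints, giving 1 match.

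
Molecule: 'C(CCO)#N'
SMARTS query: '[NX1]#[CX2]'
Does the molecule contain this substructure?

The pattern [NX1]#[CX2] describes a nitrogen triple-bonded to a two-connected carbon — a nitrile.
The molecule carries a nitrile (-C#N), whose atoms satisfy every constraint of the query, so the pattern matches.

Yes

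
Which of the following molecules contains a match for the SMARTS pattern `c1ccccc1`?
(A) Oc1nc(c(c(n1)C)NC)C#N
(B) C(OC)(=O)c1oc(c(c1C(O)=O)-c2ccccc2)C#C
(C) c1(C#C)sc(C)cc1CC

B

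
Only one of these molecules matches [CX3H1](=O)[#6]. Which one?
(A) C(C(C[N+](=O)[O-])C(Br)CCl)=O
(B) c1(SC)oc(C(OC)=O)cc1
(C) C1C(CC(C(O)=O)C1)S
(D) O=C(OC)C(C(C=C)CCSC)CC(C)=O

A

[CX3H1](=O)[#6] describes an sp2 carbon with one H, double-bonded to O and single-bonded to carbon (an aldehyde).
(A) contains an aldehyde (-CHO), which satisfies every atom and bond constraint.
(B) has a methyl-ester group (-C(=O)OCH3) but the carbonyl carbon has H0, not H1.
(C) has a carboxylic acid group (-C(=O)OH) but the carbonyl carbon has H0 and is bonded to O, not H1.
(D) has a methyl-ester group (-C(=O)OCH3) but the carbonyl carbon has H0, not H1.
So the answer is (A).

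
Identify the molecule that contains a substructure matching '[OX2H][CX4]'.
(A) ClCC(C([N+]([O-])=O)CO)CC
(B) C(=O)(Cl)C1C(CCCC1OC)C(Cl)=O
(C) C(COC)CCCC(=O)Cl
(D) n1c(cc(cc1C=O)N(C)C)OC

A

[OX2H][CX4] describes a hydroxyl oxygen bound to an sp3 (X4) carbon (an aliphatic alcohol).
(A) contains a hydroxyl group (-OH), which satisfies every atom and bond constraint.
(B) has a methoxy ether (-OCH3) but the oxygen has H0 (ether), not H1.
(C) has a methoxy ether (-OCH3) but the oxygen has H0 (ether), not H1.
(D) has a methoxy ether (-OCH3) but the oxygen has H0 (ether), not H1.
So the answer is (A).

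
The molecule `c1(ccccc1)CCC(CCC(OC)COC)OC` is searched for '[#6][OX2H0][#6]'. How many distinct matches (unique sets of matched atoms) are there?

3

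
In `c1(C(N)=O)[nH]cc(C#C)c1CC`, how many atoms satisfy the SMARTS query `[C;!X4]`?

3

Check the 12 heavy atoms by environment: 1× n (aromatic, X3) → no; 4× c (aromatic, X3) → no; 1× C (X3) → match; 1× O (X1) → no; 1× N (X3) → no; 2× C (X4) → no; 2× C (X2) → match.
Summing the matching environments: 1 + 2 = 3 matching atoms.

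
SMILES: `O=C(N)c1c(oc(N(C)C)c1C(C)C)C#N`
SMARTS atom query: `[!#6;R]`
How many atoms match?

1

The query [!#6;R] means: non-carbon atom that is part of a ring.
Check the 16 heavy atoms by environment: 1× o (aromatic, in 5-ring) → match; 4× c (aromatic, in 5-ring) → no; 7× C (acyclic) → no; 3× N (acyclic) → no; 1× O (acyclic) → no.
That gives 1 matching atom.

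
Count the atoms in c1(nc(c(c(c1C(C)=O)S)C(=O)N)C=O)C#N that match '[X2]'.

The query [X2] means: any atom with exactly two total connections (bonds + H).
Check the 17 heavy atoms by environment: 1× n (aromatic, X2) → match; 5× c (aromatic, X3) → no; 3× C (X3) → no; 3× O (X1) → no; 1× C (X4) → no; 1× C (X2) → match; 1× N (X1) → no; 1× S (X2) → match; 1× N (X3) → no.
Summing the matching environments: 1 + 1 + 1 = 3 matching atoms.

3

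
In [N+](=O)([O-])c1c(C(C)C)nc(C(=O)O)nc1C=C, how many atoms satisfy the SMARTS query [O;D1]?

Check the 17 heavy atoms by environment: 2× n (aromatic, D2) → no; 4× c (aromatic, D3) → no; 1× C (D2) → no; 3× C (D1) → no; 1× N (charge +1, D3) → no; 1× O (charge -1, D1) → match; 3× O (D1) → match; 2× C (D3) → no.
Summing the matching environments: 1 + 3 = 4 matching atoms.

4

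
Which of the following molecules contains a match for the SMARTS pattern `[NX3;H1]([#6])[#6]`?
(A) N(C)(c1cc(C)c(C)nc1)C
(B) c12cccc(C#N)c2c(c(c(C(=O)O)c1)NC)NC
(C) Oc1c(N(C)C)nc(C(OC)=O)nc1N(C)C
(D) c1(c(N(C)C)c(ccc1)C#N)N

B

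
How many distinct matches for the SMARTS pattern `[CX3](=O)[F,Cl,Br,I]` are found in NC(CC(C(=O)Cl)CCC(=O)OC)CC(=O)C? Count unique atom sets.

1

[CX3](=O)[F,Cl,Br,I] is the SMARTS for an acyl halide: a carbonyl carbon bonded to a halogen.
Exactly one fragment in the molecule meets all constraints, giving 1 match.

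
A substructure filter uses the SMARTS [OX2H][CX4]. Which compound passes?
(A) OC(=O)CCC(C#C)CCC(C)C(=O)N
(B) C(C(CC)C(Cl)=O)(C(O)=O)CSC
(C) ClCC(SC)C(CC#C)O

C

[OX2H][CX4] describes a hydroxyl oxygen bound to an sp3 (X4) carbon (an aliphatic alcohol).
(A) has a carboxylic acid group (-C(=O)OH) but the -OH is on a CX3 carbonyl carbon, not a CX4 carbon.
(B) has a carboxylic acid group (-C(=O)OH) but the -OH is on a CX3 carbonyl carbon, not a CX4 carbon.
(C) contains a hydroxyl group (-OH), which satisfies every atom and bond constraint.
So the answer is (C).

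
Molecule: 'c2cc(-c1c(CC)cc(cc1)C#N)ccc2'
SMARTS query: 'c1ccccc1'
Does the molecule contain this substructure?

The pattern c1ccccc1 describes six aromatic carbons in a ring — a benzene ring.
The molecule carries a phenyl ring, whose atoms satisfy every constraint of the query, so the pattern matches.

Yes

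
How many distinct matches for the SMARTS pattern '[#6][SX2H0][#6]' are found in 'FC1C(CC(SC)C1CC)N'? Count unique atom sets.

1

[#6][SX2H0][#6] is the SMARTS for a thioether: an aliphatic sulfur bridging two carbons with no H on the sulfur.
Exactly one fragment in the molecule meets all constraints, giving 1 match.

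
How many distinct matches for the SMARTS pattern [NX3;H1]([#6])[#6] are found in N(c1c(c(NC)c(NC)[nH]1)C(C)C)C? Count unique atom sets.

3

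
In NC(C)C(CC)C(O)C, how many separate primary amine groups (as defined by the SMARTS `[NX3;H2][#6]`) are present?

1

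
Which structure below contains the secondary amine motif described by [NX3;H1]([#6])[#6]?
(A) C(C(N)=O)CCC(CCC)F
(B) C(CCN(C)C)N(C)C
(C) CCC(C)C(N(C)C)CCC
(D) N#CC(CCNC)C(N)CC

[NX3;H1]([#6])[#6] describes a trivalent nitrogen with one H, bonded to two carbons (a secondary amine).
(A) has a primary amide (-C(=O)NH2) but the -C(=O)NH2 nitrogen has H2, not H1.
(B) has a dimethylamino group (-N(CH3)2) but the nitrogen has H0, not H1.
(C) has a dimethylamino group (-N(CH3)2) but the nitrogen has H0, not H1.
(D) contains an N-methylamino group (-NHCH3), which satisfies every atom and bond constraint.
So the answer is (D).

D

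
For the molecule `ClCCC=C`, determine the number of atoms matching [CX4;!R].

2

The query [CX4;!R] means: aliphatic carbon with four total connections, not in a ring.
Check the 5 heavy atoms by environment: 2× C (X4, acyclic) → match; 2× C (X3, acyclic) → no; 1× Cl (X1, acyclic) → no.
That gives 2 matching atoms.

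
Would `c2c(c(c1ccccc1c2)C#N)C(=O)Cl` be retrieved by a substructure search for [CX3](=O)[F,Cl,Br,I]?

Yes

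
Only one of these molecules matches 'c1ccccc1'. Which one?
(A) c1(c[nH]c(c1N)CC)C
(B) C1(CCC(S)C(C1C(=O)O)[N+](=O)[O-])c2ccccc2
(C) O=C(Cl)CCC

c1ccccc1 describes six aromatic carbons in a ring (a benzene ring).
(A) has a methyl group (-CH3) but no six-membered all-carbon aromatic ring is present.
(B) contains a phenyl ring, which satisfies every atom and bond constraint.
(C) has a methyl group (-CH3) but no six-membered all-carbon aromatic ring is present.
So the answer is (B).

B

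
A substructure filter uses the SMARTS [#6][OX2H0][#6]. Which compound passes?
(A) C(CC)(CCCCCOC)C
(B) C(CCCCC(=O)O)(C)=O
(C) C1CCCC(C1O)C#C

A

[#6][OX2H0][#6] describes an aliphatic oxygen bridging two carbons with no H on the oxygen (an ether).
(A) contains a methoxy ether (-OCH3), which satisfies every atom and bond constraint.
(B) has a carboxylic acid group (-C(=O)OH) but the -OH oxygen has H1; the =O is OX1, not OX2.
(C) has a hydroxyl group (-OH) but the oxygen has H1, not H0 bridging two carbons.
So the answer is (A).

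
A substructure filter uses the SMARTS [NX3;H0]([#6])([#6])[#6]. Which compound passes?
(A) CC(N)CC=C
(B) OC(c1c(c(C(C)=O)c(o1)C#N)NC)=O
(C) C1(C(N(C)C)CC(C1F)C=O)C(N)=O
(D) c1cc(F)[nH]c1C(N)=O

[NX3;H0]([#6])([#6])[#6] describes a trivalent nitrogen with no H, bonded to three carbons (a tertiary amine).
(A) has a primary amino group (-NH2) but the nitrogen has H2, not H0 with three carbons.
(B) has an N-methylamino group (-NHCH3) but the nitrogen still has one H (H1), not H0.
(C) contains a dimethylamino group (-N(CH3)2), which satisfies every atom and bond constraint.
(D) has a primary amide (-C(=O)NH2) but the amide nitrogen has H2 and only one carbon neighbour.
So the answer is (C).

C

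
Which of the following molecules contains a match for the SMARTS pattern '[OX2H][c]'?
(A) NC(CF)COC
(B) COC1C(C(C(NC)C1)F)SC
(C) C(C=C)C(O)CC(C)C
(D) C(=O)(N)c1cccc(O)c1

D

[OX2H][c] describes a hydroxyl oxygen attached to an aromatic carbon (a phenol).
(A) has a methoxy ether (-OCH3) but the oxygen has H0, not H1.
(B) has a methoxy ether (-OCH3) but the oxygen has H0, not H1.
(C) has a hydroxyl group (-OH) but the -OH is on an aliphatic carbon, not an aromatic c.
(D) contains a hydroxyl group (-OH), which satisfies every atom and bond constraint.
So the answer is (D).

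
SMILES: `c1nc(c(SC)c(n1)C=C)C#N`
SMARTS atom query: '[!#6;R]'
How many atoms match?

2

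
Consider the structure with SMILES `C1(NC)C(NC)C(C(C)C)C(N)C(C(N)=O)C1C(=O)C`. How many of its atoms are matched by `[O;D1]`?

2

Check the 20 heavy atoms by environment: 9× C (D3) → no; 5× C (D1) → no; 2× O (D1) → match; 2× N (D1) → no; 2× N (D2) → no.
That gives 2 matching atoms.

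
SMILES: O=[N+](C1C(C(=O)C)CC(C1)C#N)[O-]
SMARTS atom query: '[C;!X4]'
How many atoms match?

2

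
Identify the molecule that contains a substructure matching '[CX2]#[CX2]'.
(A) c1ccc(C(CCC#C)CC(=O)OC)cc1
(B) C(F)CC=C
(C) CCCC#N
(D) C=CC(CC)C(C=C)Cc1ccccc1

A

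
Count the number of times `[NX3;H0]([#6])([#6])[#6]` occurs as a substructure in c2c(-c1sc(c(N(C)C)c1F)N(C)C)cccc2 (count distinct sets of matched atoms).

2

[NX3;H0]([#6])([#6])[#6] is the SMARTS for a tertiary amine: a trivalent nitrogen with no H, bonded to three carbons.
The molecule carries 2 separate instances of a dimethylamino group (-N(CH3)2) meeting every constraint; each maps to a distinct set of atoms, giving 2 matches.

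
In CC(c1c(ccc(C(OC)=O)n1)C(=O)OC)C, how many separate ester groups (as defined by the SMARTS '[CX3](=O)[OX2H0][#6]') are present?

2

[CX3](=O)[OX2H0][#6] is the SMARTS for an ester: a carbonyl carbon bonded to an oxygen that is itself bonded to carbon (no H on that O).
The molecule carries 2 separate instances of a methyl-ester group (-C(=O)OCH3) meeting every constraint; each maps to a distinct set of atoms, giving 2 matches.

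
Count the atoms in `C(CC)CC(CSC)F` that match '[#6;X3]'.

0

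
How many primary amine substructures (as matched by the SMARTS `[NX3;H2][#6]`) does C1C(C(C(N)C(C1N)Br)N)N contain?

4

[NX3;H2][#6] is the SMARTS for a primary amine: a trivalent nitrogen with two H attached to carbon.
The molecule carries 4 separate instances of a primary amino group (-NH2) meeting every constraint; each maps to a distinct set of atoms, giving 4 matches.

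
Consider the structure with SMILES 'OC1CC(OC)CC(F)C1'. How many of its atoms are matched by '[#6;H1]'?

Check the 10 heavy atoms by environment: 3× C (H1) → match; 3× C (H2) → no; 1× O (H0) → no; 1× C (H3) → no; 1× O (H1) → no; 1× F (H0) → no.
That gives 3 matching atoms.

3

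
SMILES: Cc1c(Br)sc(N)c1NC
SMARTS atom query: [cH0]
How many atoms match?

The query [cH0] means: aromatic carbon with no attached hydrogen (substituted or ring-fusion).
Check the 10 heavy atoms by environment: 1× s (aromatic, H0) → no; 4× c (aromatic, H0) → match; 1× N (H1) → no; 2× C (H3) → no; 1× Br (H0) → no; 1× N (H2) → no.
That gives 4 matching atoms.

4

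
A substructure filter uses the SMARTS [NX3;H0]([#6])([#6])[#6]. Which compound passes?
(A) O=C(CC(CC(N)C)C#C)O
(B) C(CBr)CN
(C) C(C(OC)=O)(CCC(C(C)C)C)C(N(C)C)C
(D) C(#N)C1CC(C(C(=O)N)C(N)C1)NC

C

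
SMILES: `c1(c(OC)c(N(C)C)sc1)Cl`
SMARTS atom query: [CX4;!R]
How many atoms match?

The query [CX4;!R] means: aliphatic carbon with four total connections, not in a ring.
Check the 11 heavy atoms by environment: 1× s (aromatic, X2, in 5-ring) → no; 4× c (aromatic, X3, in 5-ring) → no; 1× N (X3, acyclic) → no; 3× C (X4, acyclic) → match; 1× Cl (X1, acyclic) → no; 1× O (X2, acyclic) → no.
That gives 3 matching atoms.

3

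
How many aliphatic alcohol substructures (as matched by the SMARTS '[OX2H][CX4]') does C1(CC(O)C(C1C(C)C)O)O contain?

3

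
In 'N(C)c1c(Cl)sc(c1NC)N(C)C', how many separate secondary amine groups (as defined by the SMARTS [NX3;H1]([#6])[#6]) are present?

2

[NX3;H1]([#6])[#6] is the SMARTS for a secondary amine: a trivalent nitrogen with one H, bonded to two carbons.
The molecule carries 2 separate instances of an N-methylamino group (-NHCH3) meeting every constraint; each maps to a distinct set of atoms, giving 2 matches.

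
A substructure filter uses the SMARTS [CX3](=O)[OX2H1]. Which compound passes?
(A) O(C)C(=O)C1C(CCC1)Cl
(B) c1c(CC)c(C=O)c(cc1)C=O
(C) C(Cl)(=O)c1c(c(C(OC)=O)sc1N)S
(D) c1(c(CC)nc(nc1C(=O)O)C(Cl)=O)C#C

[CX3](=O)[OX2H1] describes an sp2 carbon double-bonded to O and single-bonded to an -OH oxygen (a carboxylic acid).
(A) has a methyl-ester group (-C(=O)OCH3) but the singly-bonded O has no H (OX2H0, not OX2H1).
(B) has an aldehyde (-CHO) but there is no singly-bonded oxygen on the carbonyl carbon.
(C) has an acyl chloride (-C(=O)Cl) but the carbonyl is bonded to Cl, not to an -OH oxygen.
(D) contains a carboxylic acid group (-C(=O)OH), which satisfies every atom and bond constraint.
So the answer is (D).

D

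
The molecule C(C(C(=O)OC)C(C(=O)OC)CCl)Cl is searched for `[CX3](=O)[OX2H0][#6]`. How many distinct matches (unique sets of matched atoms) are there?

2

[CX3](=O)[OX2H0][#6] is the SMARTS for an ester: a carbonyl carbon bonded to an oxygen that is itself bonded to carbon (no H on that O).
The molecule carries 2 separate instances of a methyl-ester group (-C(=O)OCH3) meeting every constraint; each maps to a distinct set of atoms, giving 2 matches.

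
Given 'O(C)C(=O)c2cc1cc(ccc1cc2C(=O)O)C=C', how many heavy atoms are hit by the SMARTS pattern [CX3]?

4

The query [CX3] means: C with X3: aliphatic carbon with exactly 3 total connections.
Check the 19 heavy atoms by environment: 10× c (aromatic, X3) → no; 4× C (X3) → match; 2× O (X1) → no; 2× O (X2) → no; 1× C (X4) → no.
That gives 4 matching atoms.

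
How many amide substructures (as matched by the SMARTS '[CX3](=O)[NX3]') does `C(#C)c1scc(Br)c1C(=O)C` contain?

0

[CX3](=O)[NX3] is the SMARTS for an amide: a carbonyl carbon bonded to a trivalent nitrogen.
No fragment in the molecule satisfies every constraint, giving 0 matches.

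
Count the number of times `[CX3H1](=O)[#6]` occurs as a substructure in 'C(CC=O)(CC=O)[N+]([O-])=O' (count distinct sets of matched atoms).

2

[CX3H1](=O)[#6] is the SMARTS for an aldehyde: an sp2 carbon with one H, double-bonded to O and single-bonded to carbon.
The molecule carries 2 separate instances of an aldehyde (-CHO) meeting every constraint; each maps to a distinct set of atoms, giving 2 matches.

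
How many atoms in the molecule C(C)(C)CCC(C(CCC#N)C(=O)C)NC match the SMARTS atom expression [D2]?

6

The query [D2] means: atom with exactly two heavy-atom neighbours.
Check the 16 heavy atoms by environment: 5× C (D2) → match; 4× C (D3) → no; 1× N (D2) → match; 4× C (D1) → no; 1× N (D1) → no; 1× O (D1) → no.
Summing the matching environments: 5 + 1 = 6 matching atoms.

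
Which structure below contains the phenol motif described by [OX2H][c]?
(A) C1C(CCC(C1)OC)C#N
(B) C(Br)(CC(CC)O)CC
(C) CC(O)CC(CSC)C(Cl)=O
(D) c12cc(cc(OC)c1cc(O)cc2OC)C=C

D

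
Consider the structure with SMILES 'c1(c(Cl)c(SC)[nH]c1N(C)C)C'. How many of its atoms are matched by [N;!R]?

The query [N;!R] means: aliphatic nitrogen not in a ring.
Check the 12 heavy atoms by environment: 1× n (aromatic, in 5-ring) → no; 4× c (aromatic, in 5-ring) → no; 1× N (acyclic) → match; 4× C (acyclic) → no; 1× Cl (acyclic) → no; 1× S (acyclic) → no.
That gives 1 matching atom.

1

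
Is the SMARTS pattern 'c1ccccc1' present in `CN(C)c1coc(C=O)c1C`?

No

The pattern c1ccccc1 describes six aromatic carbons in a ring — a benzene ring.
The closest candidate here is a methyl group (-CH3), but no six-membered all-carbon aromatic ring is present. No other fragment satisfies the full query, so there is no match.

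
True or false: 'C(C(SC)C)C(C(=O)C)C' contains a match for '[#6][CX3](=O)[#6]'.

The pattern [#6][CX3](=O)[#6] describes a carbonyl carbon (no H) flanked by two carbons — a ketone.
The molecule carries an acetyl/ketone group (-C(=O)CH3), whose atoms satisfy every constraint of the query, so the pattern matches.

True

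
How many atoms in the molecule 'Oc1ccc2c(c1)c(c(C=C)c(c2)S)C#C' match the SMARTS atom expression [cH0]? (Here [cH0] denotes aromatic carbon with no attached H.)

6

Check the 16 heavy atoms by environment: 6× c (aromatic, H0) → match; 4× c (aromatic, H1) → no; 1× C (H0) → no; 2× C (H1) → no; 1× C (H2) → no; 1× S (H1) → no; 1× O (H1) → no.
That gives 6 matching atoms.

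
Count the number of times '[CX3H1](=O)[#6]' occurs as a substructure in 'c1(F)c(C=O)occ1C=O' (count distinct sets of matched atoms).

2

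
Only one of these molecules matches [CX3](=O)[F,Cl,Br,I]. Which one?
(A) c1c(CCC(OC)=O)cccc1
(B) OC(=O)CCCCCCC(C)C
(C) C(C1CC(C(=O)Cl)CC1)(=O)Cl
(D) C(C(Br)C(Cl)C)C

[CX3](=O)[F,Cl,Br,I] describes a carbonyl carbon bonded to a halogen (an acyl halide).
(A) has a methyl-ester group (-C(=O)OCH3) but the carbonyl is bonded to -O-C, not to a halogen.
(B) has a carboxylic acid group (-C(=O)OH) but the carbonyl is bonded to -OH, not to a halogen.
(C) contains an acyl chloride (-C(=O)Cl), which satisfies every atom and bond constraint.
(D) has a chloro substituent but the Cl is not on a carbonyl carbon.
So the answer is (C).

C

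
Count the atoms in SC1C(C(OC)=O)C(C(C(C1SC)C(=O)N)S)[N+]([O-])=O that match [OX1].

The query [OX1] means: aliphatic oxygen with one total connection — typically a carbonyl =O or an oxide.
Check the 20 heavy atoms by environment: 8× C (X4) → no; 2× C (X3) → no; 3× O (X1) → match; 1× N (X3) → no; 1× N (charge +1, X3) → no; 1× O (charge -1, X1) → match; 3× S (X2) → no; 1× O (X2) → no.
Summing the matching environments: 3 + 1 = 4 matching atoms.

4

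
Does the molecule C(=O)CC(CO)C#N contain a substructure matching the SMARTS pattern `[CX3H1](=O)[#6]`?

The pattern [CX3H1](=O)[#6] describes an sp2 carbon with one H, double-bonded to O and single-bonded to carbon — an aldehyde.
The molecule carries an aldehyde (-CHO), whose atoms satisfy every constraint of the query, so the pattern matches.

Yes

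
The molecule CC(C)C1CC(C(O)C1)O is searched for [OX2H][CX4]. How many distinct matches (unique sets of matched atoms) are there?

2

[OX2H][CX4] is the SMARTS for an aliphatic alcohol: a hydroxyl oxygen bound to an sp3 (X4) carbon.
The molecule carries 2 separate instances of a hydroxyl group (-OH) meeting every constraint; each maps to a distinct set of atoms, giving 2 matches.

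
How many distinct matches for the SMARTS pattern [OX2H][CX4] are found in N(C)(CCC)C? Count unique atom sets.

[OX2H][CX4] is the SMARTS for an aliphatic alcohol: a hydroxyl oxygen bound to an sp3 (X4) carbon.
No fragment in the molecule satisfies every constraint, giving 0 matches.

0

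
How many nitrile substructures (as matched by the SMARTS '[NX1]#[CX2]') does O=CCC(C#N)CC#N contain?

2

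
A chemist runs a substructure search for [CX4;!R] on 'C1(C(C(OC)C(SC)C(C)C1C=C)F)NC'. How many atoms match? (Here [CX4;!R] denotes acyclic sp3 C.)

4

The query [CX4;!R] means: aliphatic carbon with four total connections, not in a ring.
Check the 16 heavy atoms by environment: 6× C (X4, in 6-ring) → no; 1× O (X2, acyclic) → no; 4× C (X4, acyclic) → match; 1× S (X2, acyclic) → no; 1× N (X3, acyclic) → no; 2× C (X3, acyclic) → no; 1× F (X1, acyclic) → no.
That gives 4 matching atoms.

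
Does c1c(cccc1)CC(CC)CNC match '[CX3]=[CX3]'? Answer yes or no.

The pattern [CX3]=[CX3] describes a non-aromatic C=C double bond between two sp2 carbons — an alkene.
The closest candidate here is an ethyl group (-CH2CH3), but its C-C bond is a single bond between CX4 carbons, not CX3=CX3. No other fragment satisfies the full query, so there is no match.

No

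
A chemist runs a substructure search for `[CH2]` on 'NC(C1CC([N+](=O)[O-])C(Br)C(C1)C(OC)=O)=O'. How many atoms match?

2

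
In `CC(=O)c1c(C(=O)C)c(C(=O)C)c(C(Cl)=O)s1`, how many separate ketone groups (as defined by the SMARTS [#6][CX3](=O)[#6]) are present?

3

[#6][CX3](=O)[#6] is the SMARTS for a ketone: a carbonyl carbon (no H) flanked by two carbons.
The molecule carries 3 separate instances of an acetyl/ketone group (-C(=O)CH3) meeting every constraint; each maps to a distinct set of atoms, giving 3 matches.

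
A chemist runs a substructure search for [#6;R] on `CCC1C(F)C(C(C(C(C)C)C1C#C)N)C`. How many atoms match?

6

The query [#6;R] means: carbon that is part of a ring.
Check the 16 heavy atoms by environment: 6× C (in 6-ring) → match; 8× C (acyclic) → no; 1× F (acyclic) → no; 1× N (acyclic) → no.
That gives 6 matching atoms.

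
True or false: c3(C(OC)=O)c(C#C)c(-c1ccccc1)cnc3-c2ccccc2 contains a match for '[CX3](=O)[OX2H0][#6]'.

The pattern [CX3](=O)[OX2H0][#6] describes a carbonyl carbon bonded to an oxygen that is itself bonded to carbon (no H on that O) — an ester.
The molecule carries a methyl-ester group (-C(=O)OCH3), whose atoms satisfy every constraint of the query, so the pattern matches.

True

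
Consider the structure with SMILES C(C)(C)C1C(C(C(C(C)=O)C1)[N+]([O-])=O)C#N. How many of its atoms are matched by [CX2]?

1

Check the 16 heavy atoms by environment: 9× C (X4) → no; 1× C (X3) → no; 2× O (X1) → no; 1× N (charge +1, X3) → no; 1× O (charge -1, X1) → no; 1× C (X2) → match; 1× N (X1) → no.
That gives 1 matching atom.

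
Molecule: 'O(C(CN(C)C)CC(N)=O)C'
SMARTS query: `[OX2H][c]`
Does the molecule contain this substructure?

No

The pattern [OX2H][c] describes a hydroxyl oxygen attached to an aromatic carbon — a phenol.
The closest candidate here is a methoxy ether (-OCH3), but the oxygen has H0, not H1. No other fragment satisfies the full query, so there is no match.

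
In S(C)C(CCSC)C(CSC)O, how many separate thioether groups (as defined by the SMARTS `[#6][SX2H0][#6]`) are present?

3

[#6][SX2H0][#6] is the SMARTS for a thioether: an aliphatic sulfur bridging two carbons with no H on the sulfur.
The molecule carries 3 separate instances of a methylthio ether (-SCH3) meeting every constraint; each maps to a distinct set of atoms, giving 3 matches.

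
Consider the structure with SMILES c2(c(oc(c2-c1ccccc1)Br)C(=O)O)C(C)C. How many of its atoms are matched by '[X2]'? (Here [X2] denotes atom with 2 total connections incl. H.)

The query [X2] means: any atom with exactly two total connections (bonds + H).
Check the 18 heavy atoms by environment: 1× o (aromatic, X2) → match; 10× c (aromatic, X3) → no; 1× Br (X1) → no; 1× C (X3) → no; 1× O (X1) → no; 1× O (X2) → match; 3× C (X4) → no.
Summing the matching environments: 1 + 1 = 2 matching atoms.

2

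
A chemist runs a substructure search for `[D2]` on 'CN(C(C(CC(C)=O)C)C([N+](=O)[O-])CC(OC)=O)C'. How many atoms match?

3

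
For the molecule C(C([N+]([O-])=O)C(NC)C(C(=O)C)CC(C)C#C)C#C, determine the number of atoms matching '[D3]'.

6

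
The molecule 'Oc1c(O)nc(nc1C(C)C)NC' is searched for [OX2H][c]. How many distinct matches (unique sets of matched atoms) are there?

2

[OX2H][c] is the SMARTS for a phenol: a hydroxyl oxygen attached to an aromatic carbon.
The molecule carries 2 separate instances of a hydroxyl group (-OH) meeting every constraint; each maps to a distinct set of atoms, giving 2 matches.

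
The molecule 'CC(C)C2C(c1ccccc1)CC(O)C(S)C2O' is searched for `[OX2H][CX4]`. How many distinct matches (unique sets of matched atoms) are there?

2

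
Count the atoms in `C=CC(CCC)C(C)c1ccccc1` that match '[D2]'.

8

The query [D2] means: atom with exactly two heavy-atom neighbours.
Check the 14 heavy atoms by environment: 3× C (D1) → no; 2× C (D3) → no; 3× C (D2) → match; 1× c (aromatic, D3) → no; 5× c (aromatic, D2) → match.
Summing the matching environments: 3 + 5 = 8 matching atoms.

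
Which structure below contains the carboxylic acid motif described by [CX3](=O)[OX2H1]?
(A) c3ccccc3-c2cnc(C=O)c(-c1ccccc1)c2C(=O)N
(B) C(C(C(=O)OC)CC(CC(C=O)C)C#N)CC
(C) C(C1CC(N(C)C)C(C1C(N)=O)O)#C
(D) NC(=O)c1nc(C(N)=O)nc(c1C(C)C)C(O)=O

D

[CX3](=O)[OX2H1] describes an sp2 carbon double-bonded to O and single-bonded to an -OH oxygen (a carboxylic acid).
(A) has a primary amide (-C(=O)NH2) but the carbonyl is bonded to N, not to an -OH oxygen.
(B) has a methyl-ester group (-C(=O)OCH3) but the singly-bonded O has no H (OX2H0, not OX2H1).
(C) has a primary amide (-C(=O)NH2) but the carbonyl is bonded to N, not to an -OH oxygen.
(D) contains a carboxylic acid group (-C(=O)OH), which satisfies every atom and bond constraint.
So the answer is (D).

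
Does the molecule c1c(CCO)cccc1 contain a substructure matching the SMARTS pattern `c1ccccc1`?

The pattern c1ccccc1 describes six aromatic carbons in a ring — a benzene ring.
The molecule carries a phenyl ring, whose atoms satisfy every constraint of the query, so the pattern matches.

Yes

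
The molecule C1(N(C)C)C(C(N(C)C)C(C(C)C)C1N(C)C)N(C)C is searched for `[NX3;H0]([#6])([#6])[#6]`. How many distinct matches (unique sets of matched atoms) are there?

4

[NX3;H0]([#6])([#6])[#6] is the SMARTS for a tertiary amine: a trivalent nitrogen with no H, bonded to three carbons.
The molecule carries 4 separate instances of a dimethylamino group (-N(CH3)2) meeting every constraint; each maps to a distinct set of atoms, giving 4 matches.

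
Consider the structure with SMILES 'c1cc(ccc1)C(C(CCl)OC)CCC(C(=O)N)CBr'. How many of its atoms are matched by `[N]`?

1

The query [N] means: uppercase N matches aliphatic (non-aromatic) nitrogen only.
Check the 20 heavy atoms by environment: 9× C → no; 1× Cl → no; 2× O → no; 1× N → match; 6× c (aromatic) → no; 1× Br → no.
That gives 1 matching atom.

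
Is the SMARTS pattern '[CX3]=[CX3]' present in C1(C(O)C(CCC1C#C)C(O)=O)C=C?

The pattern [CX3]=[CX3] describes a non-aromatic C=C double bond between two sp2 carbons — an alkene.
The molecule carries a vinyl group (-CH=CH2), whose atoms satisfy every constraint of the query, so the pattern matches.

Yes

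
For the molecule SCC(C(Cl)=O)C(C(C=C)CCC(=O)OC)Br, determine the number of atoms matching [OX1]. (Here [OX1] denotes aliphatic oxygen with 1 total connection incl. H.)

The query [OX1] means: aliphatic oxygen with one total connection — typically a carbonyl =O or an oxide.
Check the 17 heavy atoms by environment: 7× C (X4) → no; 4× C (X3) → no; 2× O (X1) → match; 1× O (X2) → no; 1× Br (X1) → no; 1× Cl (X1) → no; 1× S (X2) → no.
That gives 2 matching atoms.

2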